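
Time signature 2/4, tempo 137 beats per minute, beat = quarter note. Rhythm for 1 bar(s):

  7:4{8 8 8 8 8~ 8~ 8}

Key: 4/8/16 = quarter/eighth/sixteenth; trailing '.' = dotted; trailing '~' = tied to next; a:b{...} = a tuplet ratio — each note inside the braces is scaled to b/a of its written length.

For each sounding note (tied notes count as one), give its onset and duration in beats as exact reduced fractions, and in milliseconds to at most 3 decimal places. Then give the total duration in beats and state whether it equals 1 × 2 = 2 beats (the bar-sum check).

1) 0.0ms=0b +125.13ms=2/7b
2) 125.13ms=2/7b +125.13ms=2/7b
3) 250.261ms=4/7b +125.13ms=2/7b
4) 375.391ms=6/7b +125.13ms=2/7b
5) 500.521ms=8/7b +375.391ms=6/7b
Σ=2b of 2 (137bpm 2/4) — PASS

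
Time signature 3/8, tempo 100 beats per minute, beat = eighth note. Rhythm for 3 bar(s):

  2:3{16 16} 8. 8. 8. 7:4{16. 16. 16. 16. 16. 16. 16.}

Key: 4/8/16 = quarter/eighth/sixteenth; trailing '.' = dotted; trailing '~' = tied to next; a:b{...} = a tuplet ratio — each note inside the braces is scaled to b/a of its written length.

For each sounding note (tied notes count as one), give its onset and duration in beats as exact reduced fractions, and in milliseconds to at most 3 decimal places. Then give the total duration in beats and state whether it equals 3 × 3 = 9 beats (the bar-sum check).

1) 0.0ms=0b +450.0ms=3/4b
2) 450.0ms=3/4b +450.0ms=3/4b
3) 900.0ms=3/2b +900.0ms=3/2b
4) 1800.0ms=3b +900.0ms=3/2b
5) 2700.0ms=9/2b +900.0ms=3/2b
6) 3600.0ms=6b +257.143ms=3/7b
7) 3857.143ms=45/7b +257.143ms=3/7b
8) 4114.286ms=48/7b +257.143ms=3/7b
9) 4371.429ms=51/7b +257.143ms=3/7b
10) 4628.571ms=54/7b +257.143ms=3/7b
11) 4885.714ms=57/7b +257.143ms=3/7b
12) 5142.857ms=60/7b +257.143ms=3/7b
Σ=9b of 9 (100bpm 3/8) — PASS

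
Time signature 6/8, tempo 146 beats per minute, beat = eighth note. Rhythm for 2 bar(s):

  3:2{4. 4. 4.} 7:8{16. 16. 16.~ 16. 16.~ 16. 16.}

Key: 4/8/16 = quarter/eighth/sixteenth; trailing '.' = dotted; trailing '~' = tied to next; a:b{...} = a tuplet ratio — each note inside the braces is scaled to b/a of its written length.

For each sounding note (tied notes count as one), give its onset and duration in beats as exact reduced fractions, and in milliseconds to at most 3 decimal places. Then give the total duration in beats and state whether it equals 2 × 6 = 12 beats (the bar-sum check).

1) 0.0ms=0b +821.918ms=2b
2) 821.918ms=2b +821.918ms=2b
3) 1643.836ms=4b +821.918ms=2b
4) 2465.753ms=6b +352.25ms=6/7b
5) 2818.004ms=48/7b +352.25ms=6/7b
6) 3170.254ms=54/7b +704.501ms=12/7b
7) 3874.755ms=66/7b +704.501ms=12/7b
8) 4579.256ms=78/7b +352.25ms=6/7b
Σ=12b of 12 (146bpm 6/8) — PASS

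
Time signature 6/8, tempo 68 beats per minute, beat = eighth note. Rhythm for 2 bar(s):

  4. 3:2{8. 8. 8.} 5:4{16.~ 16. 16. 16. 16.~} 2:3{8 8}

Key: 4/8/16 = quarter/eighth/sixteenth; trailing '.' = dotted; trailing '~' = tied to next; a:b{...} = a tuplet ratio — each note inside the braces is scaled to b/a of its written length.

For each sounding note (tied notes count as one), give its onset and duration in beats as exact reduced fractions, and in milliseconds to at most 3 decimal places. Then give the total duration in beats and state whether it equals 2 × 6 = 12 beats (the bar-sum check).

1) 0.0ms=0b +2647.059ms=3b
2) 2647.059ms=3b +882.353ms=1b
3) 3529.412ms=4b +882.353ms=1b
4) 4411.765ms=5b +882.353ms=1b
5) 5294.118ms=6b +1058.824ms=6/5b
6) 6352.941ms=36/5b +529.412ms=3/5b
7) 6882.353ms=39/5b +529.412ms=3/5b
8) 7411.765ms=42/5b +1852.941ms=21/10b
9) 9264.706ms=21/2b +1323.529ms=3/2b
Σ=12b of 12 (68bpm 6/8) — PASS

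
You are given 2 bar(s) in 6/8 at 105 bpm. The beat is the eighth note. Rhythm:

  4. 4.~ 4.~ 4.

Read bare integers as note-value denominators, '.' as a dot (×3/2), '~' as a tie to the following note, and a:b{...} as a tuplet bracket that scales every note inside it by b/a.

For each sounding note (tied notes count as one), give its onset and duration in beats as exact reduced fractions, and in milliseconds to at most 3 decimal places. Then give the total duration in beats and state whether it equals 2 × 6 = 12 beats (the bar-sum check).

1) 0.0ms=0b +1714.286ms=3b
2) 1714.286ms=3b +5142.857ms=9b
Σ=12b of 12 (105bpm 6/8) — PASS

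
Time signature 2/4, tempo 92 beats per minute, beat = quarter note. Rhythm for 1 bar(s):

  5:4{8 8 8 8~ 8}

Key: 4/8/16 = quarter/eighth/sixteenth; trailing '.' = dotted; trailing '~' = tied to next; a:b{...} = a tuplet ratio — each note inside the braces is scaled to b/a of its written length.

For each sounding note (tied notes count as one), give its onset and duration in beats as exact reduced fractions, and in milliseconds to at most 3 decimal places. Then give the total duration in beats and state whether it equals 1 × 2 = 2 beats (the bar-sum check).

1) 0.0ms=0b +260.87ms=2/5b
2) 260.87ms=2/5b +260.87ms=2/5b
3) 521.739ms=4/5b +260.87ms=2/5b
4) 782.609ms=6/5b +521.739ms=4/5b
Σ=2b of 2 (92bpm 2/4) — PASS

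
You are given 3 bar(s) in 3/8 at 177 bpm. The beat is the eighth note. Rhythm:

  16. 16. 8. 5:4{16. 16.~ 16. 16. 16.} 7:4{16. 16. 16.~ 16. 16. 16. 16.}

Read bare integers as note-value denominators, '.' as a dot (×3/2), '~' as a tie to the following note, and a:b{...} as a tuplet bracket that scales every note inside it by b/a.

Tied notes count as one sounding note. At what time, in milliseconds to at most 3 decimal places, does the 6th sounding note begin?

1. 0.0ms @ 0 + 254.237ms (3/4)
2. 254.237ms @ 3/4 + 254.237ms (3/4)
3. 508.475ms @ 3/2 + 508.475ms (3/2)
4. 1016.949ms @ 3 + 203.39ms (3/5)
5. 1220.339ms @ 18/5 + 406.78ms (6/5)
6. 1627.119ms @ 24/5 + 203.39ms (3/5)
7. 1830.508ms @ 27/5 + 203.39ms (3/5)
8. 2033.898ms @ 6 + 145.278ms (3/7)
9. 2179.177ms @ 45/7 + 145.278ms (3/7)
10. 2324.455ms @ 48/7 + 290.557ms (6/7)
11. 2615.012ms @ 54/7 + 145.278ms (3/7)
12. 2760.291ms @ 57/7 + 145.278ms (3/7)
13. 2905.569ms @ 60/7 + 145.278ms (3/7)

note 6 onset = 24/5b = 1627.119ms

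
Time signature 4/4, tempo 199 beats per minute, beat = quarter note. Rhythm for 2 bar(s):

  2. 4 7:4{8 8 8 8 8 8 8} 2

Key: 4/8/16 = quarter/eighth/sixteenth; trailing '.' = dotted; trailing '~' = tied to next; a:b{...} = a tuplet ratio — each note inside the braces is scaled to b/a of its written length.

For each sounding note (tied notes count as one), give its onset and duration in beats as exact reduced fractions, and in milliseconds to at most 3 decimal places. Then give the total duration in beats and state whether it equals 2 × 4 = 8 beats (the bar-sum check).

1) 0.0ms=0b +904.523ms=3b
2) 904.523ms=3b +301.508ms=1b
3) 1206.03ms=4b +86.145ms=2/7b
4) 1292.175ms=30/7b +86.145ms=2/7b
5) 1378.32ms=32/7b +86.145ms=2/7b
6) 1464.465ms=34/7b +86.145ms=2/7b
7) 1550.61ms=36/7b +86.145ms=2/7b
8) 1636.755ms=38/7b +86.145ms=2/7b
9) 1722.9ms=40/7b +86.145ms=2/7b
10) 1809.045ms=6b +603.015ms=2b
Σ=8b of 8 (199bpm 4/4) — PASS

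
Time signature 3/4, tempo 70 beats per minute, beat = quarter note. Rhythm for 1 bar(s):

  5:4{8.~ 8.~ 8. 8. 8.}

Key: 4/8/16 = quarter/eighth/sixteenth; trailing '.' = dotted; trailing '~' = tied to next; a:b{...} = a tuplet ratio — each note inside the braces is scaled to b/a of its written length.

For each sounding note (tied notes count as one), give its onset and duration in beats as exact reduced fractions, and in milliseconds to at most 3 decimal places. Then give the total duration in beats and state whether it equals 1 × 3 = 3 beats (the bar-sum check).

1) 0.0ms=0b +1542.857ms=9/5b
2) 1542.857ms=9/5b +514.286ms=3/5b
3) 2057.143ms=12/5b +514.286ms=3/5b
Σ=3b of 3 (70bpm 3/4) — PASS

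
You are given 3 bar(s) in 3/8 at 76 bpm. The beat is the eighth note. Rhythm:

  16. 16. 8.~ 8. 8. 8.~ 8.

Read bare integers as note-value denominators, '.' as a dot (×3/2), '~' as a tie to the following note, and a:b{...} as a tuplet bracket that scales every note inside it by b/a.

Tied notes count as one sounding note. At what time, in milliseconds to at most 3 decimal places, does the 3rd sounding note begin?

1. 0.0ms @ 0 + 592.105ms (3/4)
2. 592.105ms @ 3/4 + 592.105ms (3/4)
3. 1184.211ms @ 3/2 + 2368.421ms (3)
4. 3552.632ms @ 9/2 + 1184.211ms (3/2)
5. 4736.842ms @ 6 + 2368.421ms (3)

note 3 onset = 3/2b = 1184.211ms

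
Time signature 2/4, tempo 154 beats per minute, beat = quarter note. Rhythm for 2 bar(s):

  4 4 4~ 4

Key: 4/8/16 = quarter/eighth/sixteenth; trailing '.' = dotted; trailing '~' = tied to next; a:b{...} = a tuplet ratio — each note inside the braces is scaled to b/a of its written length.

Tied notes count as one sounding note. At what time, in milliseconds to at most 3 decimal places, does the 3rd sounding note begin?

1. 0.0ms @ 0 + 389.61ms (1)
2. 389.61ms @ 1 + 389.61ms (1)
3. 779.221ms @ 2 + 779.221ms (2)

note 3 onset = 2b = 779.221ms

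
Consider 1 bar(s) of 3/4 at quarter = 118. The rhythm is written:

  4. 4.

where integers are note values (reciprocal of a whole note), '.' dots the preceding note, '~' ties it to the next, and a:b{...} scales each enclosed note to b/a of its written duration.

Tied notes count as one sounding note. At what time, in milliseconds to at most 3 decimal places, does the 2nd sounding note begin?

note 2 onset = 3/2b = 762.712ms

1. 0.0ms @ 0 + 762.712ms (3/2)
2. 762.712ms @ 3/2 + 762.712ms (3/2)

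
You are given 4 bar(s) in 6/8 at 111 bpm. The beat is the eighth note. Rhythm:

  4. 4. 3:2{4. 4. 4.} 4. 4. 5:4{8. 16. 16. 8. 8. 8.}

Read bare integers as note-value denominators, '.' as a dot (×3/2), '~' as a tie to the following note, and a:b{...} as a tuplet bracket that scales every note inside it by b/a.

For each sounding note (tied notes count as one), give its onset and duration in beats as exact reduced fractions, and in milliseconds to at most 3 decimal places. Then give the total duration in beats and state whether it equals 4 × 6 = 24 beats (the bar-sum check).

1) 0.0ms=0b +1621.622ms=3b
2) 1621.622ms=3b +1621.622ms=3b
3) 3243.243ms=6b +1081.081ms=2b
4) 4324.324ms=8b +1081.081ms=2b
5) 5405.405ms=10b +1081.081ms=2b
6) 6486.486ms=12b +1621.622ms=3b
7) 8108.108ms=15b +1621.622ms=3b
8) 9729.73ms=18b +648.649ms=6/5b
9) 10378.378ms=96/5b +324.324ms=3/5b
10) 10702.703ms=99/5b +324.324ms=3/5b
11) 11027.027ms=102/5b +648.649ms=6/5b
12) 11675.676ms=108/5b +648.649ms=6/5b
13) 12324.324ms=114/5b +648.649ms=6/5b
Σ=24b of 24 (111bpm 6/8) — PASS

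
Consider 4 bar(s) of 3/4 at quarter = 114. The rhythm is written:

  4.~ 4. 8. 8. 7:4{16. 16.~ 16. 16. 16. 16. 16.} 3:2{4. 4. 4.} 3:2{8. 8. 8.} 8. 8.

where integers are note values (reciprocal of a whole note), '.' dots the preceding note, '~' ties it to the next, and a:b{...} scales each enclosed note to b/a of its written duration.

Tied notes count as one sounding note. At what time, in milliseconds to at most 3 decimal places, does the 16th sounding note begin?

note 16 onset = 21/2b = 5526.316ms

1. 0.0ms @ 0 + 1578.947ms (3)
2. 1578.947ms @ 3 + 394.737ms (3/4)
3. 1973.684ms @ 15/4 + 394.737ms (3/4)
4. 2368.421ms @ 9/2 + 112.782ms (3/14)
5. 2481.203ms @ 33/7 + 225.564ms (3/7)
6. 2706.767ms @ 36/7 + 112.782ms (3/14)
7. 2819.549ms @ 75/14 + 112.782ms (3/14)
8. 2932.331ms @ 39/7 + 112.782ms (3/14)
9. 3045.113ms @ 81/14 + 112.782ms (3/14)
10. 3157.895ms @ 6 + 526.316ms (1)
11. 3684.211ms @ 7 + 526.316ms (1)
12. 4210.526ms @ 8 + 526.316ms (1)
13. 4736.842ms @ 9 + 263.158ms (1/2)
14. 5000.0ms @ 19/2 + 263.158ms (1/2)
15. 5263.158ms @ 10 + 263.158ms (1/2)
16. 5526.316ms @ 21/2 + 394.737ms (3/4)
17. 5921.053ms @ 45/4 + 394.737ms (3/4)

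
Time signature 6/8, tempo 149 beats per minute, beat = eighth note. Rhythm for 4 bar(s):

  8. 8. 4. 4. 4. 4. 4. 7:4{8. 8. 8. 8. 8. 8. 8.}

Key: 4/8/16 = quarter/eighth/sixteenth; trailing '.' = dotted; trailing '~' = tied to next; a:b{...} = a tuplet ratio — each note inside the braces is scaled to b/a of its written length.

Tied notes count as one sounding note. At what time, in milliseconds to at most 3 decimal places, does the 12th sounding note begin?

1. 0.0ms @ 0 + 604.027ms (3/2)
2. 604.027ms @ 3/2 + 604.027ms (3/2)
3. 1208.054ms @ 3 + 1208.054ms (3)
4. 2416.107ms @ 6 + 1208.054ms (3)
5. 3624.161ms @ 9 + 1208.054ms (3)
6. 4832.215ms @ 12 + 1208.054ms (3)
7. 6040.268ms @ 15 + 1208.054ms (3)
8. 7248.322ms @ 18 + 345.158ms (6/7)
9. 7593.48ms @ 132/7 + 345.158ms (6/7)
10. 7938.639ms @ 138/7 + 345.158ms (6/7)
11. 8283.797ms @ 144/7 + 345.158ms (6/7)
12. 8628.955ms @ 150/7 + 345.158ms (6/7)
13. 8974.113ms @ 156/7 + 345.158ms (6/7)
14. 9319.271ms @ 162/7 + 345.158ms (6/7)

note 12 onset = 150/7b = 8628.955ms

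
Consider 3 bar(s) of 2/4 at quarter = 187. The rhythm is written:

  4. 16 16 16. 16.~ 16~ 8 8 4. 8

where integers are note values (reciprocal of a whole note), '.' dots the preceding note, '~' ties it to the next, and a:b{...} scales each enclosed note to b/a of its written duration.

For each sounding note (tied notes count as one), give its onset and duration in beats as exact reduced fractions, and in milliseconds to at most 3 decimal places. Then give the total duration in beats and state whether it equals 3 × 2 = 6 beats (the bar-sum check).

1) 0.0ms=0b +481.283ms=3/2b
2) 481.283ms=3/2b +80.214ms=1/4b
3) 561.497ms=7/4b +80.214ms=1/4b
4) 641.711ms=2b +120.321ms=3/8b
5) 762.032ms=19/8b +360.963ms=9/8b
6) 1122.995ms=7/2b +160.428ms=1/2b
7) 1283.422ms=4b +481.283ms=3/2b
8) 1764.706ms=11/2b +160.428ms=1/2b
Σ=6b of 6 (187bpm 2/4) — PASS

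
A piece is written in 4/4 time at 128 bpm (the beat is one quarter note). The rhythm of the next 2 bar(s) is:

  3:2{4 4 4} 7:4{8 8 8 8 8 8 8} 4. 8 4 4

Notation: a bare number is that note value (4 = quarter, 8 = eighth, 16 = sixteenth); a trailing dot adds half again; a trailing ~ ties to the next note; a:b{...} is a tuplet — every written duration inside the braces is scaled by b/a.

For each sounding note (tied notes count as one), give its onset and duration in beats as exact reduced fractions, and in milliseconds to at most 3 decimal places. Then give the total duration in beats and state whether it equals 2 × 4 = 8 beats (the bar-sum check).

1) 0.0ms=0b +312.5ms=2/3b
2) 312.5ms=2/3b +312.5ms=2/3b
3) 625.0ms=4/3b +312.5ms=2/3b
4) 937.5ms=2b +133.929ms=2/7b
5) 1071.429ms=16/7b +133.929ms=2/7b
6) 1205.357ms=18/7b +133.929ms=2/7b
7) 1339.286ms=20/7b +133.929ms=2/7b
8) 1473.214ms=22/7b +133.929ms=2/7b
9) 1607.143ms=24/7b +133.929ms=2/7b
10) 1741.071ms=26/7b +133.929ms=2/7b
11) 1875.0ms=4b +703.125ms=3/2b
12) 2578.125ms=11/2b +234.375ms=1/2b
13) 2812.5ms=6b +468.75ms=1b
14) 3281.25ms=7b +468.75ms=1b
Σ=8b of 8 (128bpm 4/4) — PASS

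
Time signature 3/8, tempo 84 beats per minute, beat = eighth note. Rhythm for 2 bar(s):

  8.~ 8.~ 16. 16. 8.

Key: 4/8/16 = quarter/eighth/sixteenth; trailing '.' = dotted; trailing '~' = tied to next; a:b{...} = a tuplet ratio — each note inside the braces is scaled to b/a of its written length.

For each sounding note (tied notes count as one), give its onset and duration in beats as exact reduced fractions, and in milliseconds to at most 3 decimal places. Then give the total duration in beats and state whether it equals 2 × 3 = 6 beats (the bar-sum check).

1) 0.0ms=0b +2678.571ms=15/4b
2) 2678.571ms=15/4b +535.714ms=3/4b
3) 3214.286ms=9/2b +1071.429ms=3/2b
Σ=6b of 6 (84bpm 3/8) — PASS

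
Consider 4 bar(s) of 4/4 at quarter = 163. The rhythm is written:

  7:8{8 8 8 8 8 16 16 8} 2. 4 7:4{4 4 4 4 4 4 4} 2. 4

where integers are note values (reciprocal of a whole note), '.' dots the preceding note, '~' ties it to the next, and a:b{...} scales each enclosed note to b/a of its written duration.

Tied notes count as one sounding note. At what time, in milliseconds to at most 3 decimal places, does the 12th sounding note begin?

1. 0.0ms @ 0 + 210.342ms (4/7)
2. 210.342ms @ 4/7 + 210.342ms (4/7)
3. 420.684ms @ 8/7 + 210.342ms (4/7)
4. 631.025ms @ 12/7 + 210.342ms (4/7)
5. 841.367ms @ 16/7 + 210.342ms (4/7)
6. 1051.709ms @ 20/7 + 105.171ms (2/7)
7. 1156.88ms @ 22/7 + 105.171ms (2/7)
8. 1262.051ms @ 24/7 + 210.342ms (4/7)
9. 1472.393ms @ 4 + 1104.294ms (3)
10. 2576.687ms @ 7 + 368.098ms (1)
11. 2944.785ms @ 8 + 210.342ms (4/7)
12. 3155.127ms @ 60/7 + 210.342ms (4/7)
13. 3365.469ms @ 64/7 + 210.342ms (4/7)
14. 3575.811ms @ 68/7 + 210.342ms (4/7)
15. 3786.152ms @ 72/7 + 210.342ms (4/7)
16. 3996.494ms @ 76/7 + 210.342ms (4/7)
17. 4206.836ms @ 80/7 + 210.342ms (4/7)
18. 4417.178ms @ 12 + 1104.294ms (3)
19. 5521.472ms @ 15 + 368.098ms (1)

note 12 onset = 60/7b = 3155.127ms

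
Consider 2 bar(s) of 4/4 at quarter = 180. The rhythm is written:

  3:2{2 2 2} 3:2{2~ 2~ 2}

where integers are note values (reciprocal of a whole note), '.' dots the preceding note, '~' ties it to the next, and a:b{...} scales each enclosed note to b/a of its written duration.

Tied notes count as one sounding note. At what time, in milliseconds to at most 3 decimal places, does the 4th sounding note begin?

1. 0.0ms @ 0 + 444.444ms (4/3)
2. 444.444ms @ 4/3 + 444.444ms (4/3)
3. 888.889ms @ 8/3 + 444.444ms (4/3)
4. 1333.333ms @ 4 + 1333.333ms (4)

note 4 onset = 4b = 1333.333ms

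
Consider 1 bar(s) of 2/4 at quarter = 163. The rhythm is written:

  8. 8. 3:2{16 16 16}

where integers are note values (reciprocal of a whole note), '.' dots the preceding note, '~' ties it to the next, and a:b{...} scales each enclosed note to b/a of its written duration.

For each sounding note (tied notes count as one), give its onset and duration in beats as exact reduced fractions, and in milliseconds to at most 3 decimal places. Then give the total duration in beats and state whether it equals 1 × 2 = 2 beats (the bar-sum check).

1) 0.0ms=0b +276.074ms=3/4b
2) 276.074ms=3/4b +276.074ms=3/4b
3) 552.147ms=3/2b +61.35ms=1/6b
4) 613.497ms=5/3b +61.35ms=1/6b
5) 674.847ms=11/6b +61.35ms=1/6b
Σ=2b of 2 (163bpm 2/4) — PASS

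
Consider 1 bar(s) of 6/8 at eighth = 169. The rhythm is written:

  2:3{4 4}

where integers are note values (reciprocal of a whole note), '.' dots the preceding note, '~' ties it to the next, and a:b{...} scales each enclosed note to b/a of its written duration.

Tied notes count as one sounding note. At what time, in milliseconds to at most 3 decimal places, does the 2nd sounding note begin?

note 2 onset = 3b = 1065.089ms

1. 0.0ms @ 0 + 1065.089ms (3)
2. 1065.089ms @ 3 + 1065.089ms (3)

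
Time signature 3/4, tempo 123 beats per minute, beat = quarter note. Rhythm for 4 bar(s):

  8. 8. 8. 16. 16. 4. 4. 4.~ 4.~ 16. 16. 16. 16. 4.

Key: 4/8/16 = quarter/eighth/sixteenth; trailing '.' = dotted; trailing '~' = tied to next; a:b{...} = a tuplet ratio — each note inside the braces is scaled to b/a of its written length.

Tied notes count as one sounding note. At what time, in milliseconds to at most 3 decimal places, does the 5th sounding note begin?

note 5 onset = 21/8b = 1280.488ms

1. 0.0ms @ 0 + 365.854ms (3/4)
2. 365.854ms @ 3/4 + 365.854ms (3/4)
3. 731.707ms @ 3/2 + 365.854ms (3/4)
4. 1097.561ms @ 9/4 + 182.927ms (3/8)
5. 1280.488ms @ 21/8 + 182.927ms (3/8)
6. 1463.415ms @ 3 + 731.707ms (3/2)
7. 2195.122ms @ 9/2 + 731.707ms (3/2)
8. 2926.829ms @ 6 + 1646.341ms (27/8)
9. 4573.171ms @ 75/8 + 182.927ms (3/8)
10. 4756.098ms @ 39/4 + 182.927ms (3/8)
11. 4939.024ms @ 81/8 + 182.927ms (3/8)
12. 5121.951ms @ 21/2 + 731.707ms (3/2)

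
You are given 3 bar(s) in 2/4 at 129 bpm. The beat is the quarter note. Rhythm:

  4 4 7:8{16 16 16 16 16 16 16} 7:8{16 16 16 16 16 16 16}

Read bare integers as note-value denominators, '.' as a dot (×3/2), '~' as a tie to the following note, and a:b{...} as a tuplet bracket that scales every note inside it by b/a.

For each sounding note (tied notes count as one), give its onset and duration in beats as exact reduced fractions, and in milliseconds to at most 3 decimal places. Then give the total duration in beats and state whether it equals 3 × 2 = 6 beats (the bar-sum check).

1) 0.0ms=0b +465.116ms=1b
2) 465.116ms=1b +465.116ms=1b
3) 930.233ms=2b +132.89ms=2/7b
4) 1063.123ms=16/7b +132.89ms=2/7b
5) 1196.013ms=18/7b +132.89ms=2/7b
6) 1328.904ms=20/7b +132.89ms=2/7b
7) 1461.794ms=22/7b +132.89ms=2/7b
8) 1594.684ms=24/7b +132.89ms=2/7b
9) 1727.575ms=26/7b +132.89ms=2/7b
10) 1860.465ms=4b +132.89ms=2/7b
11) 1993.355ms=30/7b +132.89ms=2/7b
12) 2126.246ms=32/7b +132.89ms=2/7b
13) 2259.136ms=34/7b +132.89ms=2/7b
14) 2392.027ms=36/7b +132.89ms=2/7b
15) 2524.917ms=38/7b +132.89ms=2/7b
16) 2657.807ms=40/7b +132.89ms=2/7b
Σ=6b of 6 (129bpm 2/4) — PASS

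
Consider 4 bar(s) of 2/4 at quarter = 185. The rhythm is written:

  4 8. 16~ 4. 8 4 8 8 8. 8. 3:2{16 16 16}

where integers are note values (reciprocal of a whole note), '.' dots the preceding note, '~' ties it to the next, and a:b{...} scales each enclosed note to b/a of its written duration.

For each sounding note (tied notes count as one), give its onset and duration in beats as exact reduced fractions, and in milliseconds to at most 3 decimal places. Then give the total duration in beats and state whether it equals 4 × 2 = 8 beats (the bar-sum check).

1) 0.0ms=0b +324.324ms=1b
2) 324.324ms=1b +243.243ms=3/4b
3) 567.568ms=7/4b +567.568ms=7/4b
4) 1135.135ms=7/2b +162.162ms=1/2b
5) 1297.297ms=4b +324.324ms=1b
6) 1621.622ms=5b +162.162ms=1/2b
7) 1783.784ms=11/2b +162.162ms=1/2b
8) 1945.946ms=6b +243.243ms=3/4b
9) 2189.189ms=27/4b +243.243ms=3/4b
10) 2432.432ms=15/2b +54.054ms=1/6b
11) 2486.486ms=23/3b +54.054ms=1/6b
12) 2540.541ms=47/6b +54.054ms=1/6b
Σ=8b of 8 (185bpm 2/4) — PASS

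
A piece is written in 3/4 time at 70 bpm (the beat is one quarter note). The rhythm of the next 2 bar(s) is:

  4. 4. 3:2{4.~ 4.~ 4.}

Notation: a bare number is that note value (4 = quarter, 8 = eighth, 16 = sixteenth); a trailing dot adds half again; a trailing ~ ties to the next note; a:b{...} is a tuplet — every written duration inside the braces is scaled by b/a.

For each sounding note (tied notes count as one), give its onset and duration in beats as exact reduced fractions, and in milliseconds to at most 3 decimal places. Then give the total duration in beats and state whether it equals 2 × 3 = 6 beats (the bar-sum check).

1) 0.0ms=0b +1285.714ms=3/2b
2) 1285.714ms=3/2b +1285.714ms=3/2b
3) 2571.429ms=3b +2571.429ms=3b
Σ=6b of 6 (70bpm 3/4) — PASS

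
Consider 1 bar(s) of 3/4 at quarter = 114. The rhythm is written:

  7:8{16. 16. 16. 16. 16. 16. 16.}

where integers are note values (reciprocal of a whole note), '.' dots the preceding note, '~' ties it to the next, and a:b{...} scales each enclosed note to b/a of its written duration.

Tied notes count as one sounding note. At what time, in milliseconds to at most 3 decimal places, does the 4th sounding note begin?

note 4 onset = 9/7b = 676.692ms

1. 0.0ms @ 0 + 225.564ms (3/7)
2. 225.564ms @ 3/7 + 225.564ms (3/7)
3. 451.128ms @ 6/7 + 225.564ms (3/7)
4. 676.692ms @ 9/7 + 225.564ms (3/7)
5. 902.256ms @ 12/7 + 225.564ms (3/7)
6. 1127.82ms @ 15/7 + 225.564ms (3/7)
7. 1353.383ms @ 18/7 + 225.564ms (3/7)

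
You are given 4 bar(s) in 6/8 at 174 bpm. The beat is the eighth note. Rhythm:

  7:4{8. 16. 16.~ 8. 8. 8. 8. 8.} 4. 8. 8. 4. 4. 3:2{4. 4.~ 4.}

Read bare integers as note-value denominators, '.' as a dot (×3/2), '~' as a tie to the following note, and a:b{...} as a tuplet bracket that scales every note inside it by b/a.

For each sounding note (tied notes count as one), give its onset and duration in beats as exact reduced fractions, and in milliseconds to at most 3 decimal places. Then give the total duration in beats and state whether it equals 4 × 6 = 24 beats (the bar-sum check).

1) 0.0ms=0b +295.567ms=6/7b
2) 295.567ms=6/7b +147.783ms=3/7b
3) 443.35ms=9/7b +443.35ms=9/7b
4) 886.7ms=18/7b +295.567ms=6/7b
5) 1182.266ms=24/7b +295.567ms=6/7b
6) 1477.833ms=30/7b +295.567ms=6/7b
7) 1773.399ms=36/7b +295.567ms=6/7b
8) 2068.966ms=6b +1034.483ms=3b
9) 3103.448ms=9b +517.241ms=3/2b
10) 3620.69ms=21/2b +517.241ms=3/2b
11) 4137.931ms=12b +1034.483ms=3b
12) 5172.414ms=15b +1034.483ms=3b
13) 6206.897ms=18b +689.655ms=2b
14) 6896.552ms=20b +1379.31ms=4b
Σ=24b of 24 (174bpm 6/8) — PASS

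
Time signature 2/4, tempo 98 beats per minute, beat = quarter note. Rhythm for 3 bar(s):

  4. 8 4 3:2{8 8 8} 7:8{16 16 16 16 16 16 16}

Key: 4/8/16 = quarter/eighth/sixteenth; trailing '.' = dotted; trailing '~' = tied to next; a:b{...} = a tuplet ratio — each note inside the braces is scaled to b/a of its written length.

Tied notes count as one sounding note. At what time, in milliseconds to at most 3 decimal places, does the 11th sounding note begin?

note 11 onset = 36/7b = 3148.688ms

1. 0.0ms @ 0 + 918.367ms (3/2)
2. 918.367ms @ 3/2 + 306.122ms (1/2)
3. 1224.49ms @ 2 + 612.245ms (1)
4. 1836.735ms @ 3 + 204.082ms (1/3)
5. 2040.816ms @ 10/3 + 204.082ms (1/3)
6. 2244.898ms @ 11/3 + 204.082ms (1/3)
7. 2448.98ms @ 4 + 174.927ms (2/7)
8. 2623.907ms @ 30/7 + 174.927ms (2/7)
9. 2798.834ms @ 32/7 + 174.927ms (2/7)
10. 2973.761ms @ 34/7 + 174.927ms (2/7)
11. 3148.688ms @ 36/7 + 174.927ms (2/7)
12. 3323.615ms @ 38/7 + 174.927ms (2/7)
13. 3498.542ms @ 40/7 + 174.927ms (2/7)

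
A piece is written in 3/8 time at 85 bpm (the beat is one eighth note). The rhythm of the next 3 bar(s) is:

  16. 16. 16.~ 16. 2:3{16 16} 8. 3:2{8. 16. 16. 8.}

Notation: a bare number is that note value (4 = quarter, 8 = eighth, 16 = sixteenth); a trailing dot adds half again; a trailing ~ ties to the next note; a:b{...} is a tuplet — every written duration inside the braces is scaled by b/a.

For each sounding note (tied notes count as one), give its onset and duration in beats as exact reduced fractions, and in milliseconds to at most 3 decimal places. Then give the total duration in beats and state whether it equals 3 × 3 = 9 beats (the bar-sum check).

1) 0.0ms=0b +529.412ms=3/4b
2) 529.412ms=3/4b +529.412ms=3/4b
3) 1058.824ms=3/2b +1058.824ms=3/2b
4) 2117.647ms=3b +529.412ms=3/4b
5) 2647.059ms=15/4b +529.412ms=3/4b
6) 3176.471ms=9/2b +1058.824ms=3/2b
7) 4235.294ms=6b +705.882ms=1b
8) 4941.176ms=7b +352.941ms=1/2b
9) 5294.118ms=15/2b +352.941ms=1/2b
10) 5647.059ms=8b +705.882ms=1b
Σ=9b of 9 (85bpm 3/8) — PASS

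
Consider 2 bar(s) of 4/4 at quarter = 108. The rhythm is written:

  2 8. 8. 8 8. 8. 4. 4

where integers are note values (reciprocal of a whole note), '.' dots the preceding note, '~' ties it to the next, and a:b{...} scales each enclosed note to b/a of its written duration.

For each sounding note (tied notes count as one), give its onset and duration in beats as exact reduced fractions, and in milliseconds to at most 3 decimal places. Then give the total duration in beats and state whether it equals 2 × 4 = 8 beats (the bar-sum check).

1) 0.0ms=0b +1111.111ms=2b
2) 1111.111ms=2b +416.667ms=3/4b
3) 1527.778ms=11/4b +416.667ms=3/4b
4) 1944.444ms=7/2b +277.778ms=1/2b
5) 2222.222ms=4b +416.667ms=3/4b
6) 2638.889ms=19/4b +416.667ms=3/4b
7) 3055.556ms=11/2b +833.333ms=3/2b
8) 3888.889ms=7b +555.556ms=1b
Σ=8b of 8 (108bpm 4/4) — PASS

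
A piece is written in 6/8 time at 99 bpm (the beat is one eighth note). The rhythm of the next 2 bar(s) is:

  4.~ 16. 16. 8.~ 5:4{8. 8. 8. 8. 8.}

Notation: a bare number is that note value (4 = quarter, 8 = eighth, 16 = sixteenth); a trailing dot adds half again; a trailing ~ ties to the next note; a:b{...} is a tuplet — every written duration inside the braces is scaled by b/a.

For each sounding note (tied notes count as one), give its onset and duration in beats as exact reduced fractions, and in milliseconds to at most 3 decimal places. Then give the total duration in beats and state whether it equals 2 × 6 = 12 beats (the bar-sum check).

1) 0.0ms=0b +2272.727ms=15/4b
2) 2272.727ms=15/4b +454.545ms=3/4b
3) 2727.273ms=9/2b +1636.364ms=27/10b
4) 4363.636ms=36/5b +727.273ms=6/5b
5) 5090.909ms=42/5b +727.273ms=6/5b
6) 5818.182ms=48/5b +727.273ms=6/5b
7) 6545.455ms=54/5b +727.273ms=6/5b
Σ=12b of 12 (99bpm 6/8) — PASS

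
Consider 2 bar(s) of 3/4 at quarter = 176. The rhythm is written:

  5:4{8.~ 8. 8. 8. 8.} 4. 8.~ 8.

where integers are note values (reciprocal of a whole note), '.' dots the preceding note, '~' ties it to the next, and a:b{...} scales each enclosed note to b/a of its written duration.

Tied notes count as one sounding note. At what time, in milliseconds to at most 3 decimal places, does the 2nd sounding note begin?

1. 0.0ms @ 0 + 409.091ms (6/5)
2. 409.091ms @ 6/5 + 204.545ms (3/5)
3. 613.636ms @ 9/5 + 204.545ms (3/5)
4. 818.182ms @ 12/5 + 204.545ms (3/5)
5. 1022.727ms @ 3 + 511.364ms (3/2)
6. 1534.091ms @ 9/2 + 511.364ms (3/2)

note 2 onset = 6/5b = 409.091ms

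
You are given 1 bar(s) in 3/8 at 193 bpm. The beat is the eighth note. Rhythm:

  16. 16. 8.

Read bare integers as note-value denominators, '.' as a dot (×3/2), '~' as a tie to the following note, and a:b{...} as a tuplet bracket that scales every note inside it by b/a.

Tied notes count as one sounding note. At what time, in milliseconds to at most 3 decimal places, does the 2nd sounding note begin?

note 2 onset = 3/4b = 233.161ms

1. 0.0ms @ 0 + 233.161ms (3/4)
2. 233.161ms @ 3/4 + 233.161ms (3/4)
3. 466.321ms @ 3/2 + 466.321ms (3/2)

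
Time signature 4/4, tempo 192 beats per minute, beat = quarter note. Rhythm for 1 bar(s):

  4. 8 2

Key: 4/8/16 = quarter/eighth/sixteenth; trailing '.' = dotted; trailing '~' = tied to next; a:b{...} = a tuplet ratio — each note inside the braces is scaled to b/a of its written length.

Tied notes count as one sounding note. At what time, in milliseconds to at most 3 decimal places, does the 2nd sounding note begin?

note 2 onset = 3/2b = 468.75ms

1. 0.0ms @ 0 + 468.75ms (3/2)
2. 468.75ms @ 3/2 + 156.25ms (1/2)
3. 625.0ms @ 2 + 625.0ms (2)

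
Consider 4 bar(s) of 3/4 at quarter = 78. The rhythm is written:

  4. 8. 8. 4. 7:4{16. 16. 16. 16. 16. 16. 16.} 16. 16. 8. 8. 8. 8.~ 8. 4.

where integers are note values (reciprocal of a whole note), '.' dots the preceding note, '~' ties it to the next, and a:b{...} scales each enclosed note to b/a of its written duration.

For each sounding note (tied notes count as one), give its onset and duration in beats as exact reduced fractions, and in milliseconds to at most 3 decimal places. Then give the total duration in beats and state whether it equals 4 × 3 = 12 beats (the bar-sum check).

1) 0.0ms=0b +1153.846ms=3/2b
2) 1153.846ms=3/2b +576.923ms=3/4b
3) 1730.769ms=9/4b +576.923ms=3/4b
4) 2307.692ms=3b +1153.846ms=3/2b
5) 3461.538ms=9/2b +164.835ms=3/14b
6) 3626.374ms=33/7b +164.835ms=3/14b
7) 3791.209ms=69/14b +164.835ms=3/14b
8) 3956.044ms=36/7b +164.835ms=3/14b
9) 4120.879ms=75/14b +164.835ms=3/14b
10) 4285.714ms=39/7b +164.835ms=3/14b
11) 4450.549ms=81/14b +164.835ms=3/14b
12) 4615.385ms=6b +288.462ms=3/8b
13) 4903.846ms=51/8b +288.462ms=3/8b
14) 5192.308ms=27/4b +576.923ms=3/4b
15) 5769.231ms=15/2b +576.923ms=3/4b
16) 6346.154ms=33/4b +576.923ms=3/4b
17) 6923.077ms=9b +1153.846ms=3/2b
18) 8076.923ms=21/2b +1153.846ms=3/2b
Σ=12b of 12 (78bpm 3/4) — PASS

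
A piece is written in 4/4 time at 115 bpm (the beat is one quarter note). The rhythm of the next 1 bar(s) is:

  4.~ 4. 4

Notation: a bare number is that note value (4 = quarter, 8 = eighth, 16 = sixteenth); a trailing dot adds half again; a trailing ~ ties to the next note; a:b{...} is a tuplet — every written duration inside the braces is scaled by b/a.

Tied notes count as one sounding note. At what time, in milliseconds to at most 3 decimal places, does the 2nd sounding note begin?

note 2 onset = 3b = 1565.217ms

1. 0.0ms @ 0 + 1565.217ms (3)
2. 1565.217ms @ 3 + 521.739ms (1)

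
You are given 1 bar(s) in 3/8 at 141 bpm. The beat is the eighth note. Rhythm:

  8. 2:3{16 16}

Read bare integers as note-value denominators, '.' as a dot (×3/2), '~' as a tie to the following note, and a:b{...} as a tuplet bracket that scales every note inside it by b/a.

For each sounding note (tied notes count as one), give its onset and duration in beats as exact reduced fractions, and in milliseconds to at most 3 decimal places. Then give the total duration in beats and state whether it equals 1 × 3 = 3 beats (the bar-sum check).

1) 0.0ms=0b +638.298ms=3/2b
2) 638.298ms=3/2b +319.149ms=3/4b
3) 957.447ms=9/4b +319.149ms=3/4b
Σ=3b of 3 (141bpm 3/8) — PASS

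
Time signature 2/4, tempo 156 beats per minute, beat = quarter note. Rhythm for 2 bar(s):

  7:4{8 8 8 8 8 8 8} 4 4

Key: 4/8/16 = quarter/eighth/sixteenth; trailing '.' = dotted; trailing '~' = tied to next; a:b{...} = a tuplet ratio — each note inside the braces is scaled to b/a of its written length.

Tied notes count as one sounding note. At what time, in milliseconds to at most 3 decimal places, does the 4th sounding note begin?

note 4 onset = 6/7b = 329.67ms

1. 0.0ms @ 0 + 109.89ms (2/7)
2. 109.89ms @ 2/7 + 109.89ms (2/7)
3. 219.78ms @ 4/7 + 109.89ms (2/7)
4. 329.67ms @ 6/7 + 109.89ms (2/7)
5. 439.56ms @ 8/7 + 109.89ms (2/7)
6. 549.451ms @ 10/7 + 109.89ms (2/7)
7. 659.341ms @ 12/7 + 109.89ms (2/7)
8. 769.231ms @ 2 + 384.615ms (1)
9. 1153.846ms @ 3 + 384.615ms (1)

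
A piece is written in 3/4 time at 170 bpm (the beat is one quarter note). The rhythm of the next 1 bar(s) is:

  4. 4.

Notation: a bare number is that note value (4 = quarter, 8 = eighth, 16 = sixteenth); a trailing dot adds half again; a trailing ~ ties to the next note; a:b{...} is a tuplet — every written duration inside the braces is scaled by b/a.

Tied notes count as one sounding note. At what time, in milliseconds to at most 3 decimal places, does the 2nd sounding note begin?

1. 0.0ms @ 0 + 529.412ms (3/2)
2. 529.412ms @ 3/2 + 529.412ms (3/2)

note 2 onset = 3/2b = 529.412ms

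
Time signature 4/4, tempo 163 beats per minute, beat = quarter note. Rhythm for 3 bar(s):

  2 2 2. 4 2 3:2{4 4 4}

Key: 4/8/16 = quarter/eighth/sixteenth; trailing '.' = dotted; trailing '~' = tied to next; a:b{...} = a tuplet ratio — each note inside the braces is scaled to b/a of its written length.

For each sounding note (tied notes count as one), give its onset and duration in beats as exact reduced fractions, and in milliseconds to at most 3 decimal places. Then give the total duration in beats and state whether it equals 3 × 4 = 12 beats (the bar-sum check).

1) 0.0ms=0b +736.196ms=2b
2) 736.196ms=2b +736.196ms=2b
3) 1472.393ms=4b +1104.294ms=3b
4) 2576.687ms=7b +368.098ms=1b
5) 2944.785ms=8b +736.196ms=2b
6) 3680.982ms=10b +245.399ms=2/3b
7) 3926.38ms=32/3b +245.399ms=2/3b
8) 4171.779ms=34/3b +245.399ms=2/3b
Σ=12b of 12 (163bpm 4/4) — PASS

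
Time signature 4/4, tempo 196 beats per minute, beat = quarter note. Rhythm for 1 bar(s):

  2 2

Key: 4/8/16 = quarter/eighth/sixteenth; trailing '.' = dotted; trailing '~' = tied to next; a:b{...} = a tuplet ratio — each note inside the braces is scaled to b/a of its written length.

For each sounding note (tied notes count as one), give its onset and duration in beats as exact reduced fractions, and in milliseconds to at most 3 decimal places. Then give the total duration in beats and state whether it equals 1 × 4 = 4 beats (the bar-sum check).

1) 0.0ms=0b +612.245ms=2b
2) 612.245ms=2b +612.245ms=2b
Σ=4b of 4 (196bpm 4/4) — PASS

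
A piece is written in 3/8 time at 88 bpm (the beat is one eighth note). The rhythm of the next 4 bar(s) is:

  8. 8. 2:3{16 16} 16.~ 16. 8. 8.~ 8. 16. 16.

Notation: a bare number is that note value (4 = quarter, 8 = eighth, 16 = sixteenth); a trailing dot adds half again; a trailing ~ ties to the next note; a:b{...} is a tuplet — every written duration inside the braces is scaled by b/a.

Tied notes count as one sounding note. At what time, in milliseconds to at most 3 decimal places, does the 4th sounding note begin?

note 4 onset = 15/4b = 2556.818ms

1. 0.0ms @ 0 + 1022.727ms (3/2)
2. 1022.727ms @ 3/2 + 1022.727ms (3/2)
3. 2045.455ms @ 3 + 511.364ms (3/4)
4. 2556.818ms @ 15/4 + 511.364ms (3/4)
5. 3068.182ms @ 9/2 + 1022.727ms (3/2)
6. 4090.909ms @ 6 + 1022.727ms (3/2)
7. 5113.636ms @ 15/2 + 2045.455ms (3)
8. 7159.091ms @ 21/2 + 511.364ms (3/4)
9. 7670.455ms @ 45/4 + 511.364ms (3/4)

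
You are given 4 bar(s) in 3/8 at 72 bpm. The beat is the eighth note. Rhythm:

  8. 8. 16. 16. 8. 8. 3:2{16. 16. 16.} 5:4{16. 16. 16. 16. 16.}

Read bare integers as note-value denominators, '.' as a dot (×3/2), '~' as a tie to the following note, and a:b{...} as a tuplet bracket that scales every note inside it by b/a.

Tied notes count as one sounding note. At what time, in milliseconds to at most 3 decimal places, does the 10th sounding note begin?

note 10 onset = 9b = 7500.0ms

1. 0.0ms @ 0 + 1250.0ms (3/2)
2. 1250.0ms @ 3/2 + 1250.0ms (3/2)
3. 2500.0ms @ 3 + 625.0ms (3/4)
4. 3125.0ms @ 15/4 + 625.0ms (3/4)
5. 3750.0ms @ 9/2 + 1250.0ms (3/2)
6. 5000.0ms @ 6 + 1250.0ms (3/2)
7. 6250.0ms @ 15/2 + 416.667ms (1/2)
8. 6666.667ms @ 8 + 416.667ms (1/2)
9. 7083.333ms @ 17/2 + 416.667ms (1/2)
10. 7500.0ms @ 9 + 500.0ms (3/5)
11. 8000.0ms @ 48/5 + 500.0ms (3/5)
12. 8500.0ms @ 51/5 + 500.0ms (3/5)
13. 9000.0ms @ 54/5 + 500.0ms (3/5)
14. 9500.0ms @ 57/5 + 500.0ms (3/5)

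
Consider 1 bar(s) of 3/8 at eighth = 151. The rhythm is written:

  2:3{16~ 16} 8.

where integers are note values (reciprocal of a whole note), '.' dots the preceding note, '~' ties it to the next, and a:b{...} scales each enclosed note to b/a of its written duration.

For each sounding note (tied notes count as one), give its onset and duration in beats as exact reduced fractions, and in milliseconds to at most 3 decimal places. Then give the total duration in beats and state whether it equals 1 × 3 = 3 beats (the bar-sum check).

1) 0.0ms=0b +596.026ms=3/2b
2) 596.026ms=3/2b +596.026ms=3/2b
Σ=3b of 3 (151bpm 3/8) — PASS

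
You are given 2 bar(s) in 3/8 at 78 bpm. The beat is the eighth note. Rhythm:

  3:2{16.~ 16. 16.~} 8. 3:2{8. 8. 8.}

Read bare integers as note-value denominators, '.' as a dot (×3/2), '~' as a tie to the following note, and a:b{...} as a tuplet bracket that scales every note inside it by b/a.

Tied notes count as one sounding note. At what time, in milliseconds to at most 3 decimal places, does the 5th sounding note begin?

note 5 onset = 5b = 3846.154ms

1. 0.0ms @ 0 + 769.231ms (1)
2. 769.231ms @ 1 + 1538.462ms (2)
3. 2307.692ms @ 3 + 769.231ms (1)
4. 3076.923ms @ 4 + 769.231ms (1)
5. 3846.154ms @ 5 + 769.231ms (1)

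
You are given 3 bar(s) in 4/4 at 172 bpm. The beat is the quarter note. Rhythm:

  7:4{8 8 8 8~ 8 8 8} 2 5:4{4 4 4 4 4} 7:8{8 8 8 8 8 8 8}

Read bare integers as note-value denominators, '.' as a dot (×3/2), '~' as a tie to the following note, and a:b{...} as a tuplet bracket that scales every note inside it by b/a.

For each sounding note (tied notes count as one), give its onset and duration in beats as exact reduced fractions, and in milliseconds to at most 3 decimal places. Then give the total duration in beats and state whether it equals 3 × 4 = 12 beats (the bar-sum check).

1) 0.0ms=0b +99.668ms=2/7b
2) 99.668ms=2/7b +99.668ms=2/7b
3) 199.336ms=4/7b +99.668ms=2/7b
4) 299.003ms=6/7b +199.336ms=4/7b
5) 498.339ms=10/7b +99.668ms=2/7b
6) 598.007ms=12/7b +99.668ms=2/7b
7) 697.674ms=2b +697.674ms=2b
8) 1395.349ms=4b +279.07ms=4/5b
9) 1674.419ms=24/5b +279.07ms=4/5b
10) 1953.488ms=28/5b +279.07ms=4/5b
11) 2232.558ms=32/5b +279.07ms=4/5b
12) 2511.628ms=36/5b +279.07ms=4/5b
13) 2790.698ms=8b +199.336ms=4/7b
14) 2990.033ms=60/7b +199.336ms=4/7b
15) 3189.369ms=64/7b +199.336ms=4/7b
16) 3388.704ms=68/7b +199.336ms=4/7b
17) 3588.04ms=72/7b +199.336ms=4/7b
18) 3787.375ms=76/7b +199.336ms=4/7b
19) 3986.711ms=80/7b +199.336ms=4/7b
Σ=12b of 12 (172bpm 4/4) — PASS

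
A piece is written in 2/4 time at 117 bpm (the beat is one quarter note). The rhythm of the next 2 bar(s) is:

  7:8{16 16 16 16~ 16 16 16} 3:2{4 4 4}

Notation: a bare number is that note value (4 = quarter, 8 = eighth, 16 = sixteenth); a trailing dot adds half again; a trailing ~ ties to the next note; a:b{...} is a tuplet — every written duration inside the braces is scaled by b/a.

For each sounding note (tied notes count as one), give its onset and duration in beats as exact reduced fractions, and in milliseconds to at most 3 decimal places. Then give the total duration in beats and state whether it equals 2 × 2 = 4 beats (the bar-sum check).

1) 0.0ms=0b +146.52ms=2/7b
2) 146.52ms=2/7b +146.52ms=2/7b
3) 293.04ms=4/7b +146.52ms=2/7b
4) 439.56ms=6/7b +293.04ms=4/7b
5) 732.601ms=10/7b +146.52ms=2/7b
6) 879.121ms=12/7b +146.52ms=2/7b
7) 1025.641ms=2b +341.88ms=2/3b
8) 1367.521ms=8/3b +341.88ms=2/3b
9) 1709.402ms=10/3b +341.88ms=2/3b
Σ=4b of 4 (117bpm 2/4) — PASS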